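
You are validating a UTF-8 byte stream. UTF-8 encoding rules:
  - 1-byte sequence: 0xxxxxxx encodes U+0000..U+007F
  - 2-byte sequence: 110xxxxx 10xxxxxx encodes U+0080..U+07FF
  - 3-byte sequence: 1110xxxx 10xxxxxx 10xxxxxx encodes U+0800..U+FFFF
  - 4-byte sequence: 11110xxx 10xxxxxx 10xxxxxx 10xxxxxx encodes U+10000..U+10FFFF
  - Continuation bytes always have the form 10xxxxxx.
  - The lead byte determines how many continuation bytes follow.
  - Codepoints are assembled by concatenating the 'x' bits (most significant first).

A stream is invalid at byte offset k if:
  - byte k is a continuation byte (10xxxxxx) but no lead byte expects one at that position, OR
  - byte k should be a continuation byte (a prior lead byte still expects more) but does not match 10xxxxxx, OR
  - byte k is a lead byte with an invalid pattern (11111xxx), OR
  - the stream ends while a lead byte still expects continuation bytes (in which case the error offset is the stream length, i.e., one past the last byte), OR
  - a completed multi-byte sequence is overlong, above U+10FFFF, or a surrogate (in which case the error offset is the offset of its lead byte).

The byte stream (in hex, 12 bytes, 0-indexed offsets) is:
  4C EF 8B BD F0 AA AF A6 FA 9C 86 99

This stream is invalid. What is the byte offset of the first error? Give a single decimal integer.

Answer: 8

Derivation:
Byte[0]=4C: 1-byte ASCII. cp=U+004C
Byte[1]=EF: 3-byte lead, need 2 cont bytes. acc=0xF
Byte[2]=8B: continuation. acc=(acc<<6)|0x0B=0x3CB
Byte[3]=BD: continuation. acc=(acc<<6)|0x3D=0xF2FD
Completed: cp=U+F2FD (starts at byte 1)
Byte[4]=F0: 4-byte lead, need 3 cont bytes. acc=0x0
Byte[5]=AA: continuation. acc=(acc<<6)|0x2A=0x2A
Byte[6]=AF: continuation. acc=(acc<<6)|0x2F=0xAAF
Byte[7]=A6: continuation. acc=(acc<<6)|0x26=0x2ABE6
Completed: cp=U+2ABE6 (starts at byte 4)
Byte[8]=FA: INVALID lead byte (not 0xxx/110x/1110/11110)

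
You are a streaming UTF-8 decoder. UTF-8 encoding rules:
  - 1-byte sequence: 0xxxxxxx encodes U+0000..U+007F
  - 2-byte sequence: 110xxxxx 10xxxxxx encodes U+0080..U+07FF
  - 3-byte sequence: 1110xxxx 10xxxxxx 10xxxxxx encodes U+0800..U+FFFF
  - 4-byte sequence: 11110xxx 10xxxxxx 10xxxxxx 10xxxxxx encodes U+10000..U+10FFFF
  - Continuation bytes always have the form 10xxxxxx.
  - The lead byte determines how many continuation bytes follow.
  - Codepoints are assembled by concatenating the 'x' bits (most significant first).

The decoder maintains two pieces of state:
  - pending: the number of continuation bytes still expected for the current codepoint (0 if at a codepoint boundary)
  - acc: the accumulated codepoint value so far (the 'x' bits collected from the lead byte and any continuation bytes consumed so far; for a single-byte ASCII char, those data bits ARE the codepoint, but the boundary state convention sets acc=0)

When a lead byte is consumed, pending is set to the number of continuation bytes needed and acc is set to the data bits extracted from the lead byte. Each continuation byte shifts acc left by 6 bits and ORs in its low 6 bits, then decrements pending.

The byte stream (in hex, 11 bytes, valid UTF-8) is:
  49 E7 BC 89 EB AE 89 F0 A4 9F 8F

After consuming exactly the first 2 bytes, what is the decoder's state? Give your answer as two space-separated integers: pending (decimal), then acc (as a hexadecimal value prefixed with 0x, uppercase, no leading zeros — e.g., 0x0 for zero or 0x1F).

Byte[0]=49: 1-byte. pending=0, acc=0x0
Byte[1]=E7: 3-byte lead. pending=2, acc=0x7

Answer: 2 0x7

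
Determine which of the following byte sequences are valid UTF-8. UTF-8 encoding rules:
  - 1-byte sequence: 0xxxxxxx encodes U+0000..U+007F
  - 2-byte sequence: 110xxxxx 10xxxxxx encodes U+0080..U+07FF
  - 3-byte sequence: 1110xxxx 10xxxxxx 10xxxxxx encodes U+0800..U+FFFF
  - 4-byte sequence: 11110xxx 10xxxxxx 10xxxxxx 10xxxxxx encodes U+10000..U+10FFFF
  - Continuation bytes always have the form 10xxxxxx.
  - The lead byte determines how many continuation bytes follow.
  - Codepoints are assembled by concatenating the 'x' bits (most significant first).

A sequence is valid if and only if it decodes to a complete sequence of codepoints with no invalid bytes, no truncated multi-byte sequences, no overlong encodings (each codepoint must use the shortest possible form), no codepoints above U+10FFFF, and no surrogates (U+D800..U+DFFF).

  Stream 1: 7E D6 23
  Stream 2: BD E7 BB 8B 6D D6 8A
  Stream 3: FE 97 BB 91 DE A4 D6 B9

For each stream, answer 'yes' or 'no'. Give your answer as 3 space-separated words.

Stream 1: error at byte offset 2. INVALID
Stream 2: error at byte offset 0. INVALID
Stream 3: error at byte offset 0. INVALID

Answer: no no no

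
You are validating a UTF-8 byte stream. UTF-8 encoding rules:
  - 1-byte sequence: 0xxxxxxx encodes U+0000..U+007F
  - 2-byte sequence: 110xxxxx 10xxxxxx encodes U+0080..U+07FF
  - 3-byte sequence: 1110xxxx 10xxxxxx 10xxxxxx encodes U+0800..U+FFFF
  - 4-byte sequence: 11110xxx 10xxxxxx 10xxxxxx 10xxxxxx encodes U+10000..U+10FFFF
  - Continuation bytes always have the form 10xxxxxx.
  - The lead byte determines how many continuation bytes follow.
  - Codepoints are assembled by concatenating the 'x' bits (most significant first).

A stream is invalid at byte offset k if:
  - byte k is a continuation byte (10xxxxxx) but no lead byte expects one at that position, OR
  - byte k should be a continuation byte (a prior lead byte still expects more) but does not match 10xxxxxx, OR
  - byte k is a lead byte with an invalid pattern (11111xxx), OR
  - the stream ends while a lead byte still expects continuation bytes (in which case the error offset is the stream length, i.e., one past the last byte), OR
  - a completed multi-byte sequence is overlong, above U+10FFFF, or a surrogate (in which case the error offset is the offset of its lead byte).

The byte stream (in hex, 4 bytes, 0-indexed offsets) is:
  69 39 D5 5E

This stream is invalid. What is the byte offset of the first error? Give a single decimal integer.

Answer: 3

Derivation:
Byte[0]=69: 1-byte ASCII. cp=U+0069
Byte[1]=39: 1-byte ASCII. cp=U+0039
Byte[2]=D5: 2-byte lead, need 1 cont bytes. acc=0x15
Byte[3]=5E: expected 10xxxxxx continuation. INVALID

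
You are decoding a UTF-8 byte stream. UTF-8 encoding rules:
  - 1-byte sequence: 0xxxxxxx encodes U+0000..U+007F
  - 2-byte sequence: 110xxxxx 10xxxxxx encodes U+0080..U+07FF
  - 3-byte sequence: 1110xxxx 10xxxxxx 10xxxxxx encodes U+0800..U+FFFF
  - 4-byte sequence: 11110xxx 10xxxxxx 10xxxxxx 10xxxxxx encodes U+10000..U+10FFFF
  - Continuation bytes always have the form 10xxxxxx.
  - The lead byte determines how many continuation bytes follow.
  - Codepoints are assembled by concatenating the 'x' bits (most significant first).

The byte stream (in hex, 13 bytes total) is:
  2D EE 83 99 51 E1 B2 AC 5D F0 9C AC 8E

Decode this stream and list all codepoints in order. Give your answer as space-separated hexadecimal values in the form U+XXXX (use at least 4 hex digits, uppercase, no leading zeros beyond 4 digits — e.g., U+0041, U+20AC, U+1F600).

Byte[0]=2D: 1-byte ASCII. cp=U+002D
Byte[1]=EE: 3-byte lead, need 2 cont bytes. acc=0xE
Byte[2]=83: continuation. acc=(acc<<6)|0x03=0x383
Byte[3]=99: continuation. acc=(acc<<6)|0x19=0xE0D9
Completed: cp=U+E0D9 (starts at byte 1)
Byte[4]=51: 1-byte ASCII. cp=U+0051
Byte[5]=E1: 3-byte lead, need 2 cont bytes. acc=0x1
Byte[6]=B2: continuation. acc=(acc<<6)|0x32=0x72
Byte[7]=AC: continuation. acc=(acc<<6)|0x2C=0x1CAC
Completed: cp=U+1CAC (starts at byte 5)
Byte[8]=5D: 1-byte ASCII. cp=U+005D
Byte[9]=F0: 4-byte lead, need 3 cont bytes. acc=0x0
Byte[10]=9C: continuation. acc=(acc<<6)|0x1C=0x1C
Byte[11]=AC: continuation. acc=(acc<<6)|0x2C=0x72C
Byte[12]=8E: continuation. acc=(acc<<6)|0x0E=0x1CB0E
Completed: cp=U+1CB0E (starts at byte 9)

Answer: U+002D U+E0D9 U+0051 U+1CAC U+005D U+1CB0E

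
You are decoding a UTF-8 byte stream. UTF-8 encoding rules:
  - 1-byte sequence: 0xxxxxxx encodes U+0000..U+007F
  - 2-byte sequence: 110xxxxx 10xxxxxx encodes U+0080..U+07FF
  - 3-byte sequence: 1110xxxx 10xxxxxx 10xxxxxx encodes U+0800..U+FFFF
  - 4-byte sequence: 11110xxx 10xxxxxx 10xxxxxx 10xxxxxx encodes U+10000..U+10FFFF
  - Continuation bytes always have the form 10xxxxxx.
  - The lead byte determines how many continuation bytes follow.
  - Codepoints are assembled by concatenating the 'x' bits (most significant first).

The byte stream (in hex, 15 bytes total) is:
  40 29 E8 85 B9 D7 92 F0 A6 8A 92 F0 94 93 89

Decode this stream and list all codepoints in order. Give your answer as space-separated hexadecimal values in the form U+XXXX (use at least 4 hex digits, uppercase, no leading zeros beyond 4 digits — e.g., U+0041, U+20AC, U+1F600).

Answer: U+0040 U+0029 U+8179 U+05D2 U+26292 U+144C9

Derivation:
Byte[0]=40: 1-byte ASCII. cp=U+0040
Byte[1]=29: 1-byte ASCII. cp=U+0029
Byte[2]=E8: 3-byte lead, need 2 cont bytes. acc=0x8
Byte[3]=85: continuation. acc=(acc<<6)|0x05=0x205
Byte[4]=B9: continuation. acc=(acc<<6)|0x39=0x8179
Completed: cp=U+8179 (starts at byte 2)
Byte[5]=D7: 2-byte lead, need 1 cont bytes. acc=0x17
Byte[6]=92: continuation. acc=(acc<<6)|0x12=0x5D2
Completed: cp=U+05D2 (starts at byte 5)
Byte[7]=F0: 4-byte lead, need 3 cont bytes. acc=0x0
Byte[8]=A6: continuation. acc=(acc<<6)|0x26=0x26
Byte[9]=8A: continuation. acc=(acc<<6)|0x0A=0x98A
Byte[10]=92: continuation. acc=(acc<<6)|0x12=0x26292
Completed: cp=U+26292 (starts at byte 7)
Byte[11]=F0: 4-byte lead, need 3 cont bytes. acc=0x0
Byte[12]=94: continuation. acc=(acc<<6)|0x14=0x14
Byte[13]=93: continuation. acc=(acc<<6)|0x13=0x513
Byte[14]=89: continuation. acc=(acc<<6)|0x09=0x144C9
Completed: cp=U+144C9 (starts at byte 11)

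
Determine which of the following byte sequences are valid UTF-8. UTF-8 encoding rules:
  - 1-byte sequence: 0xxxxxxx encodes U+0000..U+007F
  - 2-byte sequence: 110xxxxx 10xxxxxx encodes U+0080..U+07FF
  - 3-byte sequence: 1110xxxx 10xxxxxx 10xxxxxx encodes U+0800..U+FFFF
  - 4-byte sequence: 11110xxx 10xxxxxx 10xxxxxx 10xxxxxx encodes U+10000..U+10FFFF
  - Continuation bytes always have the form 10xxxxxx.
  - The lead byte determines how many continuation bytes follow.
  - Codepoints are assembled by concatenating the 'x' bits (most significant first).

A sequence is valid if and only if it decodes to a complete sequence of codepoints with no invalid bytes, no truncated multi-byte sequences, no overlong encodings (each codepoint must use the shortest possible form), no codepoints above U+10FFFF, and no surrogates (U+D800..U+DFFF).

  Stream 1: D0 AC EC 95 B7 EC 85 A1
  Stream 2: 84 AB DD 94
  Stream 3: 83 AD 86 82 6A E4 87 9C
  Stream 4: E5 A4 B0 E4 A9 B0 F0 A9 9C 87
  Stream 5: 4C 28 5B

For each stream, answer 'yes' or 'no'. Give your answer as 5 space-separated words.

Stream 1: decodes cleanly. VALID
Stream 2: error at byte offset 0. INVALID
Stream 3: error at byte offset 0. INVALID
Stream 4: decodes cleanly. VALID
Stream 5: decodes cleanly. VALID

Answer: yes no no yes yes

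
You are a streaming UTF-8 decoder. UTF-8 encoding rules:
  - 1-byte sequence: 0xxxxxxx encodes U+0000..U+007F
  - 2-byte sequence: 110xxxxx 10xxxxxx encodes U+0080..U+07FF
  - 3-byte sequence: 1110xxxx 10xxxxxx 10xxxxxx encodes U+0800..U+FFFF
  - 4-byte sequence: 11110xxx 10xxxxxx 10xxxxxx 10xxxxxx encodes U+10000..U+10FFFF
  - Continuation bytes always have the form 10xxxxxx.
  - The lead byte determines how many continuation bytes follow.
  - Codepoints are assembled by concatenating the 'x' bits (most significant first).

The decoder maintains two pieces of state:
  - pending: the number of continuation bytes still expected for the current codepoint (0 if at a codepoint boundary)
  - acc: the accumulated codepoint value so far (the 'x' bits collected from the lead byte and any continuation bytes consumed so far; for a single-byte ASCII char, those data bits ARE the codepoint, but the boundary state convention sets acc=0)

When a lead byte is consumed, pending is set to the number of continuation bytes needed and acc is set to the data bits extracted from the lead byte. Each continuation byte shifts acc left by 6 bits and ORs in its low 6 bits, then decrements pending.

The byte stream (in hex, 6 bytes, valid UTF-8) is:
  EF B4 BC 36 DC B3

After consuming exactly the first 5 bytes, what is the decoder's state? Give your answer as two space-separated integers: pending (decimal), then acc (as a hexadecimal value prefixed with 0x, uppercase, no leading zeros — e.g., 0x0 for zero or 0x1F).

Answer: 1 0x1C

Derivation:
Byte[0]=EF: 3-byte lead. pending=2, acc=0xF
Byte[1]=B4: continuation. acc=(acc<<6)|0x34=0x3F4, pending=1
Byte[2]=BC: continuation. acc=(acc<<6)|0x3C=0xFD3C, pending=0
Byte[3]=36: 1-byte. pending=0, acc=0x0
Byte[4]=DC: 2-byte lead. pending=1, acc=0x1C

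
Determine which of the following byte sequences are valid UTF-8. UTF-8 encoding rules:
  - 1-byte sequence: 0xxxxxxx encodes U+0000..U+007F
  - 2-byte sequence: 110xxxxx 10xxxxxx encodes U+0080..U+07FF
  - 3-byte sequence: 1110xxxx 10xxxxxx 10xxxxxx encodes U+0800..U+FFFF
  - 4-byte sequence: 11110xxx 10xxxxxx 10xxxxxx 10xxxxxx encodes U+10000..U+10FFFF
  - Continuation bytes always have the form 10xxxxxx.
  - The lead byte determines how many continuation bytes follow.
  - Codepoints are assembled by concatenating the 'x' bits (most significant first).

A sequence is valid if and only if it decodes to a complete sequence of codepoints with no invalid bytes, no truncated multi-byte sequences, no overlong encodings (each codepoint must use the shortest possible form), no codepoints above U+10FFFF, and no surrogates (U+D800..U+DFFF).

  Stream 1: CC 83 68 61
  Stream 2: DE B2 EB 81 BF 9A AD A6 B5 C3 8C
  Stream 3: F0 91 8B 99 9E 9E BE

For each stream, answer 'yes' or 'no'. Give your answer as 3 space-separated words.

Answer: yes no no

Derivation:
Stream 1: decodes cleanly. VALID
Stream 2: error at byte offset 5. INVALID
Stream 3: error at byte offset 4. INVALID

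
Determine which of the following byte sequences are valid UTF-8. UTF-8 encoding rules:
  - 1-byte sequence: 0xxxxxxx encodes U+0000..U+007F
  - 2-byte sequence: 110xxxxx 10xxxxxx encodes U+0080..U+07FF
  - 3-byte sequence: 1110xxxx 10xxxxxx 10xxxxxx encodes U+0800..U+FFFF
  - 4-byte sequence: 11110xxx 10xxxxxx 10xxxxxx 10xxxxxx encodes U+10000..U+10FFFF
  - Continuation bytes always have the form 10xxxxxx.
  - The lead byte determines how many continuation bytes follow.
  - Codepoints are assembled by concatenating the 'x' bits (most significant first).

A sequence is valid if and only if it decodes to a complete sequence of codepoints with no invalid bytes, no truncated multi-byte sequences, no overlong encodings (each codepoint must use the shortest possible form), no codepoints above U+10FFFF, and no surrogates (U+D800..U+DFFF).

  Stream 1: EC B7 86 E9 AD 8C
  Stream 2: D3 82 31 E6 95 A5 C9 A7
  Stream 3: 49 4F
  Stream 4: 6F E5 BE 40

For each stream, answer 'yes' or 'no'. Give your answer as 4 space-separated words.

Answer: yes yes yes no

Derivation:
Stream 1: decodes cleanly. VALID
Stream 2: decodes cleanly. VALID
Stream 3: decodes cleanly. VALID
Stream 4: error at byte offset 3. INVALID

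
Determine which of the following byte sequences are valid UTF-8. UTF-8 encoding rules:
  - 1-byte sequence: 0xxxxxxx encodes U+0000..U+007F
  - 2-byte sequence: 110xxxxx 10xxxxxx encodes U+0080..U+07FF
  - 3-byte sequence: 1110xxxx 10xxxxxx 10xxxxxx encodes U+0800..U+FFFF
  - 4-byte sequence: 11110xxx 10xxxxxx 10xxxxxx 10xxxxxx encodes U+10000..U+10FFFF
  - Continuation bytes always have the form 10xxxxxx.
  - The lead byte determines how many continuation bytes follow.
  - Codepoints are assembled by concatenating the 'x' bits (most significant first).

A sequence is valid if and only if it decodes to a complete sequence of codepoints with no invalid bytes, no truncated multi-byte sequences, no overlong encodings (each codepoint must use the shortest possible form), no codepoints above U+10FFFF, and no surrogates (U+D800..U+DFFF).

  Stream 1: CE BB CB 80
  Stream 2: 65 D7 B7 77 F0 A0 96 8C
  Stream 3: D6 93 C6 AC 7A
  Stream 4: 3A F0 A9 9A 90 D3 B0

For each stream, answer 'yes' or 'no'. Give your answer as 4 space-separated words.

Answer: yes yes yes yes

Derivation:
Stream 1: decodes cleanly. VALID
Stream 2: decodes cleanly. VALID
Stream 3: decodes cleanly. VALID
Stream 4: decodes cleanly. VALID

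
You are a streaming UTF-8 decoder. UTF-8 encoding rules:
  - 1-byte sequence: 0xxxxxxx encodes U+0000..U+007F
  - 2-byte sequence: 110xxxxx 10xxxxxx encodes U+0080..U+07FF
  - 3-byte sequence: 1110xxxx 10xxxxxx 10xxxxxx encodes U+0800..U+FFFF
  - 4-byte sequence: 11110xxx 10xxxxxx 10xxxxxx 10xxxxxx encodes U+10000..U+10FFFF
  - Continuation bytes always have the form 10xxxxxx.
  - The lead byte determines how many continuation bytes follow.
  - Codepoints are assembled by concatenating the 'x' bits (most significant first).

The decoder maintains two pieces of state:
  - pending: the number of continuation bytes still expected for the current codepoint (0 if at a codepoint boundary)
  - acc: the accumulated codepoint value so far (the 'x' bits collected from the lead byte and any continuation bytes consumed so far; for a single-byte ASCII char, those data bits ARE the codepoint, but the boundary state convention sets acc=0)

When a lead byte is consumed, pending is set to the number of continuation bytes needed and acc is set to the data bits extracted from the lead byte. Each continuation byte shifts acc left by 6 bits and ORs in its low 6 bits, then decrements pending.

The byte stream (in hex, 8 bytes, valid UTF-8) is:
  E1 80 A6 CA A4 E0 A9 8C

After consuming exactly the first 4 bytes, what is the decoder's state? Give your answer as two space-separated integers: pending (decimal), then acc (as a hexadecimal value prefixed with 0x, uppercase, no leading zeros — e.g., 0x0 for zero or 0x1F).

Answer: 1 0xA

Derivation:
Byte[0]=E1: 3-byte lead. pending=2, acc=0x1
Byte[1]=80: continuation. acc=(acc<<6)|0x00=0x40, pending=1
Byte[2]=A6: continuation. acc=(acc<<6)|0x26=0x1026, pending=0
Byte[3]=CA: 2-byte lead. pending=1, acc=0xA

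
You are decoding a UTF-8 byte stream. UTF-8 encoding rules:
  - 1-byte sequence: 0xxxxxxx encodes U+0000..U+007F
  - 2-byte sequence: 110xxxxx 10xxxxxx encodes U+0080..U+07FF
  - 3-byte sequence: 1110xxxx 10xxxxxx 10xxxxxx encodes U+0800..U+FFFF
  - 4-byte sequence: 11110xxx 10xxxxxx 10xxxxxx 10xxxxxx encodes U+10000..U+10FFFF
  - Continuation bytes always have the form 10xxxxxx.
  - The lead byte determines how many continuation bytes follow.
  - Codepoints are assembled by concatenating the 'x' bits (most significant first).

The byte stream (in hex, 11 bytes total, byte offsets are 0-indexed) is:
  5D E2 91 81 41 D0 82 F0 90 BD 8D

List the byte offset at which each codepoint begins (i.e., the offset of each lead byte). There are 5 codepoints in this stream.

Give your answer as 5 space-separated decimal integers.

Byte[0]=5D: 1-byte ASCII. cp=U+005D
Byte[1]=E2: 3-byte lead, need 2 cont bytes. acc=0x2
Byte[2]=91: continuation. acc=(acc<<6)|0x11=0x91
Byte[3]=81: continuation. acc=(acc<<6)|0x01=0x2441
Completed: cp=U+2441 (starts at byte 1)
Byte[4]=41: 1-byte ASCII. cp=U+0041
Byte[5]=D0: 2-byte lead, need 1 cont bytes. acc=0x10
Byte[6]=82: continuation. acc=(acc<<6)|0x02=0x402
Completed: cp=U+0402 (starts at byte 5)
Byte[7]=F0: 4-byte lead, need 3 cont bytes. acc=0x0
Byte[8]=90: continuation. acc=(acc<<6)|0x10=0x10
Byte[9]=BD: continuation. acc=(acc<<6)|0x3D=0x43D
Byte[10]=8D: continuation. acc=(acc<<6)|0x0D=0x10F4D
Completed: cp=U+10F4D (starts at byte 7)

Answer: 0 1 4 5 7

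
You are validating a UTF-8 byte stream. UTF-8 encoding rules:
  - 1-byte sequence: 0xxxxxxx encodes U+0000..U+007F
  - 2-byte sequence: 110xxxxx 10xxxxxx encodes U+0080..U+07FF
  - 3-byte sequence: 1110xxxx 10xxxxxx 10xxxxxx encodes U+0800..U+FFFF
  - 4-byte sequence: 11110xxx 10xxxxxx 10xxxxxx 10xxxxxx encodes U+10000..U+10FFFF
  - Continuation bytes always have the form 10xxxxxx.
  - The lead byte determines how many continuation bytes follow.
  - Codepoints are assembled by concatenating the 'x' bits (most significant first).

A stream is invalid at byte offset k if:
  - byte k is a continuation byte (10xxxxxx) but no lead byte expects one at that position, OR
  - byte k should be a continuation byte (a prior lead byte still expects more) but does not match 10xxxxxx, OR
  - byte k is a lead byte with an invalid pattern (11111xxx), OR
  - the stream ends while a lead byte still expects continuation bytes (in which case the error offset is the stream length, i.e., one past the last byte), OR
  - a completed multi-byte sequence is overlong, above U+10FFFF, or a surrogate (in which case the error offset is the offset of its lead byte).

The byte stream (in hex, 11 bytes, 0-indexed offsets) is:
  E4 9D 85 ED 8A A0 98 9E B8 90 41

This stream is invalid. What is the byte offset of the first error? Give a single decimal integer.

Byte[0]=E4: 3-byte lead, need 2 cont bytes. acc=0x4
Byte[1]=9D: continuation. acc=(acc<<6)|0x1D=0x11D
Byte[2]=85: continuation. acc=(acc<<6)|0x05=0x4745
Completed: cp=U+4745 (starts at byte 0)
Byte[3]=ED: 3-byte lead, need 2 cont bytes. acc=0xD
Byte[4]=8A: continuation. acc=(acc<<6)|0x0A=0x34A
Byte[5]=A0: continuation. acc=(acc<<6)|0x20=0xD2A0
Completed: cp=U+D2A0 (starts at byte 3)
Byte[6]=98: INVALID lead byte (not 0xxx/110x/1110/11110)

Answer: 6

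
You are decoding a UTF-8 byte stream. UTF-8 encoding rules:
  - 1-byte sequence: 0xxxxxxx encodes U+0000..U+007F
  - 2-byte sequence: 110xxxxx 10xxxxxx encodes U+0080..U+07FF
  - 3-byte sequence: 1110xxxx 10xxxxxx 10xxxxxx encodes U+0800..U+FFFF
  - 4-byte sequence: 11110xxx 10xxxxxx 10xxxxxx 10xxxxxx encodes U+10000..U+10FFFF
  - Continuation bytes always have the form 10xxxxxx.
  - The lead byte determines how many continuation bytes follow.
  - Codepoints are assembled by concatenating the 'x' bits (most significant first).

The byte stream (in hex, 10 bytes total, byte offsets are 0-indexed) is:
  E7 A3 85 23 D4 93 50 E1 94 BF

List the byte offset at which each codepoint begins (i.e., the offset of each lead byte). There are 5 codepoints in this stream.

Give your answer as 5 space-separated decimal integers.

Byte[0]=E7: 3-byte lead, need 2 cont bytes. acc=0x7
Byte[1]=A3: continuation. acc=(acc<<6)|0x23=0x1E3
Byte[2]=85: continuation. acc=(acc<<6)|0x05=0x78C5
Completed: cp=U+78C5 (starts at byte 0)
Byte[3]=23: 1-byte ASCII. cp=U+0023
Byte[4]=D4: 2-byte lead, need 1 cont bytes. acc=0x14
Byte[5]=93: continuation. acc=(acc<<6)|0x13=0x513
Completed: cp=U+0513 (starts at byte 4)
Byte[6]=50: 1-byte ASCII. cp=U+0050
Byte[7]=E1: 3-byte lead, need 2 cont bytes. acc=0x1
Byte[8]=94: continuation. acc=(acc<<6)|0x14=0x54
Byte[9]=BF: continuation. acc=(acc<<6)|0x3F=0x153F
Completed: cp=U+153F (starts at byte 7)

Answer: 0 3 4 6 7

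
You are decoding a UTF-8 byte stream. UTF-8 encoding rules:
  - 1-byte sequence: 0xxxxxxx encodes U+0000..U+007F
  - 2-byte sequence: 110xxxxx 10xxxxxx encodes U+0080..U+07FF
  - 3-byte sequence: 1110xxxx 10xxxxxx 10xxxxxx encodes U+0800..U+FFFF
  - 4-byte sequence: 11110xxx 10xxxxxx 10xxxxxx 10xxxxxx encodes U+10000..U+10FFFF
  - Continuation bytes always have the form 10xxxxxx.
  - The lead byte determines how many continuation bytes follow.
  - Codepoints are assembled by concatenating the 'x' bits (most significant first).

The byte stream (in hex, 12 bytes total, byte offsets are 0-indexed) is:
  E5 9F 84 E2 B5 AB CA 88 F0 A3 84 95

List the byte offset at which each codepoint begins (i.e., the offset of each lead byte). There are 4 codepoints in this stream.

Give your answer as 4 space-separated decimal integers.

Answer: 0 3 6 8

Derivation:
Byte[0]=E5: 3-byte lead, need 2 cont bytes. acc=0x5
Byte[1]=9F: continuation. acc=(acc<<6)|0x1F=0x15F
Byte[2]=84: continuation. acc=(acc<<6)|0x04=0x57C4
Completed: cp=U+57C4 (starts at byte 0)
Byte[3]=E2: 3-byte lead, need 2 cont bytes. acc=0x2
Byte[4]=B5: continuation. acc=(acc<<6)|0x35=0xB5
Byte[5]=AB: continuation. acc=(acc<<6)|0x2B=0x2D6B
Completed: cp=U+2D6B (starts at byte 3)
Byte[6]=CA: 2-byte lead, need 1 cont bytes. acc=0xA
Byte[7]=88: continuation. acc=(acc<<6)|0x08=0x288
Completed: cp=U+0288 (starts at byte 6)
Byte[8]=F0: 4-byte lead, need 3 cont bytes. acc=0x0
Byte[9]=A3: continuation. acc=(acc<<6)|0x23=0x23
Byte[10]=84: continuation. acc=(acc<<6)|0x04=0x8C4
Byte[11]=95: continuation. acc=(acc<<6)|0x15=0x23115
Completed: cp=U+23115 (starts at byte 8)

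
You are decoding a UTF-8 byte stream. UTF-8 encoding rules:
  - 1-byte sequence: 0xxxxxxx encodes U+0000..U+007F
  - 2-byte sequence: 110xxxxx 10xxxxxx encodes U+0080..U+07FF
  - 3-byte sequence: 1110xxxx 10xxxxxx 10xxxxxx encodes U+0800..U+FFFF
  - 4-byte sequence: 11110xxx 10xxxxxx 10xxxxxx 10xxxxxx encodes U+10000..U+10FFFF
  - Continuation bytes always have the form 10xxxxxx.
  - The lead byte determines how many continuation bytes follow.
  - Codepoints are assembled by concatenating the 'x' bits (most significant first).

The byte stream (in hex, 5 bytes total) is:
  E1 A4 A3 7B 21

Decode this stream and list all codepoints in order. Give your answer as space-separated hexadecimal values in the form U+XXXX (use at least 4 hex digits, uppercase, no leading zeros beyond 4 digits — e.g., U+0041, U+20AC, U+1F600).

Byte[0]=E1: 3-byte lead, need 2 cont bytes. acc=0x1
Byte[1]=A4: continuation. acc=(acc<<6)|0x24=0x64
Byte[2]=A3: continuation. acc=(acc<<6)|0x23=0x1923
Completed: cp=U+1923 (starts at byte 0)
Byte[3]=7B: 1-byte ASCII. cp=U+007B
Byte[4]=21: 1-byte ASCII. cp=U+0021

Answer: U+1923 U+007B U+0021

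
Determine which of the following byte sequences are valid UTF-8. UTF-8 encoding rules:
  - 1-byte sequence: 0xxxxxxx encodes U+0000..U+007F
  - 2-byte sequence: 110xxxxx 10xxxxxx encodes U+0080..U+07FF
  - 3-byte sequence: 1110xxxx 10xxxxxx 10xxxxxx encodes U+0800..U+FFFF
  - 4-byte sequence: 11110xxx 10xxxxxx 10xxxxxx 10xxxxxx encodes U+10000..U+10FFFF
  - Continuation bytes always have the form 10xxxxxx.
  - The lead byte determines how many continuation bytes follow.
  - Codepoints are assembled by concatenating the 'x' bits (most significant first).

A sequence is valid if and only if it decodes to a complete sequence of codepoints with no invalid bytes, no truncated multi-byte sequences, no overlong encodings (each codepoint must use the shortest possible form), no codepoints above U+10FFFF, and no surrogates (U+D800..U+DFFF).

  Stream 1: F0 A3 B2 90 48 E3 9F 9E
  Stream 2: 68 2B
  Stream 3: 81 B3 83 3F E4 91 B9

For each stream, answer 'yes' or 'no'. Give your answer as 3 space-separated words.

Answer: yes yes no

Derivation:
Stream 1: decodes cleanly. VALID
Stream 2: decodes cleanly. VALID
Stream 3: error at byte offset 0. INVALID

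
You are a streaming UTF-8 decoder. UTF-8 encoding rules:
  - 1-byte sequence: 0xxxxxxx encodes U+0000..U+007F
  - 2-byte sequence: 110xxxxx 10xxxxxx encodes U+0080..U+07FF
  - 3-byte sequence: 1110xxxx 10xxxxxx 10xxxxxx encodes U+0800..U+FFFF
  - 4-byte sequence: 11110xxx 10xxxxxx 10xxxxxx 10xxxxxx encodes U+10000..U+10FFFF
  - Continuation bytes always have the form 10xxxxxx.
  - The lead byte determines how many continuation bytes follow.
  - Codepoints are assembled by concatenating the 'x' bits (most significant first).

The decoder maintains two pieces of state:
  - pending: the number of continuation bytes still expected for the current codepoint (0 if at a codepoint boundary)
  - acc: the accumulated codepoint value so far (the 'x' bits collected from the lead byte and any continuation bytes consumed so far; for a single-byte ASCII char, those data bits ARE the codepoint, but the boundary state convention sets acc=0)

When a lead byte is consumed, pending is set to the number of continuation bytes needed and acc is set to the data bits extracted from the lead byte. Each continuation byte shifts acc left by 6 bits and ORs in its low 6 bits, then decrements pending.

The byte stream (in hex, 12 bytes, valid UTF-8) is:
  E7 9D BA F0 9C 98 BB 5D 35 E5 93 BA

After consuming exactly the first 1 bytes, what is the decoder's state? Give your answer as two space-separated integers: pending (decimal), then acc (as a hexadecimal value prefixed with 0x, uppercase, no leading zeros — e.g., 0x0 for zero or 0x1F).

Answer: 2 0x7

Derivation:
Byte[0]=E7: 3-byte lead. pending=2, acc=0x7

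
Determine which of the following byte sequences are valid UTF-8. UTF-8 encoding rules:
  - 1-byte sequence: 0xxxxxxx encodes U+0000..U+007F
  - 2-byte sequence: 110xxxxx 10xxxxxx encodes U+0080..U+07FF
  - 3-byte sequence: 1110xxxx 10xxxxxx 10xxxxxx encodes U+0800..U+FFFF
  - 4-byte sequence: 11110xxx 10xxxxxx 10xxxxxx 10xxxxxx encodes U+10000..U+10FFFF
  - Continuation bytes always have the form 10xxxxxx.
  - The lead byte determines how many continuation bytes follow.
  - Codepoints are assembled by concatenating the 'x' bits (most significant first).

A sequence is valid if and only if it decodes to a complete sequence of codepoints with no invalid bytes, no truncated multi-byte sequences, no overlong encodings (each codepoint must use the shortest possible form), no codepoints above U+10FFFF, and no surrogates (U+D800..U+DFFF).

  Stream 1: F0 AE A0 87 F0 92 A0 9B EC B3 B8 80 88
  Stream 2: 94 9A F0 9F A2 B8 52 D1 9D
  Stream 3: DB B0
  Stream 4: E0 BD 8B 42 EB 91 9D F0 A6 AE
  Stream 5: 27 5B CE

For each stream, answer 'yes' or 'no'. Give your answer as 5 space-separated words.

Answer: no no yes no no

Derivation:
Stream 1: error at byte offset 11. INVALID
Stream 2: error at byte offset 0. INVALID
Stream 3: decodes cleanly. VALID
Stream 4: error at byte offset 10. INVALID
Stream 5: error at byte offset 3. INVALID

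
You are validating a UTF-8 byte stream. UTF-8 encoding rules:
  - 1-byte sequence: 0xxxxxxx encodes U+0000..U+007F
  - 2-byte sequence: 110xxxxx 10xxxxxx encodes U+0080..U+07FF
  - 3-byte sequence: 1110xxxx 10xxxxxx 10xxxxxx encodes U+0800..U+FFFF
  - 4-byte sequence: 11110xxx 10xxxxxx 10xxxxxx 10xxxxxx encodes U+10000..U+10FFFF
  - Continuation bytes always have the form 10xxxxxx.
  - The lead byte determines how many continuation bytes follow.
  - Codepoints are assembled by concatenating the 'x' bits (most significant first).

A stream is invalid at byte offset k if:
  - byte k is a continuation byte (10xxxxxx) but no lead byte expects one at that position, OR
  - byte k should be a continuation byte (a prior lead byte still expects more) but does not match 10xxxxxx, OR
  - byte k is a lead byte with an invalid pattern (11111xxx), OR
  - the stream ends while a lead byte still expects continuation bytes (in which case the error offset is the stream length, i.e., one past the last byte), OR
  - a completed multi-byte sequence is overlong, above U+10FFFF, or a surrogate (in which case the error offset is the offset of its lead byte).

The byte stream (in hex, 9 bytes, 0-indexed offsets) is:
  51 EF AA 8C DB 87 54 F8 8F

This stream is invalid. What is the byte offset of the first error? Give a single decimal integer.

Byte[0]=51: 1-byte ASCII. cp=U+0051
Byte[1]=EF: 3-byte lead, need 2 cont bytes. acc=0xF
Byte[2]=AA: continuation. acc=(acc<<6)|0x2A=0x3EA
Byte[3]=8C: continuation. acc=(acc<<6)|0x0C=0xFA8C
Completed: cp=U+FA8C (starts at byte 1)
Byte[4]=DB: 2-byte lead, need 1 cont bytes. acc=0x1B
Byte[5]=87: continuation. acc=(acc<<6)|0x07=0x6C7
Completed: cp=U+06C7 (starts at byte 4)
Byte[6]=54: 1-byte ASCII. cp=U+0054
Byte[7]=F8: INVALID lead byte (not 0xxx/110x/1110/11110)

Answer: 7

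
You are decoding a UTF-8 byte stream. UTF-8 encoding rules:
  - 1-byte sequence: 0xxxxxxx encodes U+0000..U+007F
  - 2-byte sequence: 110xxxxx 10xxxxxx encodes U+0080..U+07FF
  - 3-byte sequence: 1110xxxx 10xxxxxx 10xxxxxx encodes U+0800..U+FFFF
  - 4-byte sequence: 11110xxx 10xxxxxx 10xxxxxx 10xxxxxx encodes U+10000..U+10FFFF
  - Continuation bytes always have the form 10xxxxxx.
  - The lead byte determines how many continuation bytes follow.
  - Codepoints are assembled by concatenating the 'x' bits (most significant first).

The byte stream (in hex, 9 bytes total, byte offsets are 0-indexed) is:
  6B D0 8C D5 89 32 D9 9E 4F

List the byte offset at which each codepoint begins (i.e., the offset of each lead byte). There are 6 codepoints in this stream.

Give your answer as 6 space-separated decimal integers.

Byte[0]=6B: 1-byte ASCII. cp=U+006B
Byte[1]=D0: 2-byte lead, need 1 cont bytes. acc=0x10
Byte[2]=8C: continuation. acc=(acc<<6)|0x0C=0x40C
Completed: cp=U+040C (starts at byte 1)
Byte[3]=D5: 2-byte lead, need 1 cont bytes. acc=0x15
Byte[4]=89: continuation. acc=(acc<<6)|0x09=0x549
Completed: cp=U+0549 (starts at byte 3)
Byte[5]=32: 1-byte ASCII. cp=U+0032
Byte[6]=D9: 2-byte lead, need 1 cont bytes. acc=0x19
Byte[7]=9E: continuation. acc=(acc<<6)|0x1E=0x65E
Completed: cp=U+065E (starts at byte 6)
Byte[8]=4F: 1-byte ASCII. cp=U+004F

Answer: 0 1 3 5 6 8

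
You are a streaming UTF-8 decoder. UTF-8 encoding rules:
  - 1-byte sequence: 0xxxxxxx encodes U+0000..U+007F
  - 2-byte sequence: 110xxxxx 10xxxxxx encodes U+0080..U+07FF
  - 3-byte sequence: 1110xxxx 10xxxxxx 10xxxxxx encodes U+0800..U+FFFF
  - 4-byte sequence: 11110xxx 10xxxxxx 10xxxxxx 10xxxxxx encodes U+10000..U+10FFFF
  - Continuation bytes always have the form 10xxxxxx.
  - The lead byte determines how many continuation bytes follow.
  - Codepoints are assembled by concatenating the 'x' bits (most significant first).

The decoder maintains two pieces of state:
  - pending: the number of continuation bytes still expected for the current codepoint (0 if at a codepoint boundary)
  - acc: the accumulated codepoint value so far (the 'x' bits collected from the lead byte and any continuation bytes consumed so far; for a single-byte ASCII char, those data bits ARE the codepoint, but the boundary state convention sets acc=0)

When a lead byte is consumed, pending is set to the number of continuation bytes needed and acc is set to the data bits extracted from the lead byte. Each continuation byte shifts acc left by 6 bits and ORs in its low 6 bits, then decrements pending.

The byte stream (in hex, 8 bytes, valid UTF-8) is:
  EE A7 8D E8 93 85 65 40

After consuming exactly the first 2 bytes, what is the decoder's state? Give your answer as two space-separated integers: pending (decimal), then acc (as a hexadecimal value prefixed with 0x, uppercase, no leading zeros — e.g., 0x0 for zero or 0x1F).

Byte[0]=EE: 3-byte lead. pending=2, acc=0xE
Byte[1]=A7: continuation. acc=(acc<<6)|0x27=0x3A7, pending=1

Answer: 1 0x3A7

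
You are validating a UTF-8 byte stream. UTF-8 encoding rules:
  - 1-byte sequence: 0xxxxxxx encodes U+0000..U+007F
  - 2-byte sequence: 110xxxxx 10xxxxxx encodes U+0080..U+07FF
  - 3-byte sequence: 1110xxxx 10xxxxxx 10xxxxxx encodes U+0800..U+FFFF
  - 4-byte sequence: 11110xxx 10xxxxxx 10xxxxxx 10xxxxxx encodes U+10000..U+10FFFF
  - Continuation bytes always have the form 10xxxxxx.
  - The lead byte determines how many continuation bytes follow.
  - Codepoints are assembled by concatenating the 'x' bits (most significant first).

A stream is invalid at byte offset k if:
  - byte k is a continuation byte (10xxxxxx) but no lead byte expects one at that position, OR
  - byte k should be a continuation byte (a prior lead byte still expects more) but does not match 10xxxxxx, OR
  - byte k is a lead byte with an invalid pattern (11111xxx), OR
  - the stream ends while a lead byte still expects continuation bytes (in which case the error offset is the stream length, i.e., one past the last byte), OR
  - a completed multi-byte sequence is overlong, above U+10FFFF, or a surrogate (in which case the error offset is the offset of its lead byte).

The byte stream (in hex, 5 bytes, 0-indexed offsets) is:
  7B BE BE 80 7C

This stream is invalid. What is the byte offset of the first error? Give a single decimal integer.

Byte[0]=7B: 1-byte ASCII. cp=U+007B
Byte[1]=BE: INVALID lead byte (not 0xxx/110x/1110/11110)

Answer: 1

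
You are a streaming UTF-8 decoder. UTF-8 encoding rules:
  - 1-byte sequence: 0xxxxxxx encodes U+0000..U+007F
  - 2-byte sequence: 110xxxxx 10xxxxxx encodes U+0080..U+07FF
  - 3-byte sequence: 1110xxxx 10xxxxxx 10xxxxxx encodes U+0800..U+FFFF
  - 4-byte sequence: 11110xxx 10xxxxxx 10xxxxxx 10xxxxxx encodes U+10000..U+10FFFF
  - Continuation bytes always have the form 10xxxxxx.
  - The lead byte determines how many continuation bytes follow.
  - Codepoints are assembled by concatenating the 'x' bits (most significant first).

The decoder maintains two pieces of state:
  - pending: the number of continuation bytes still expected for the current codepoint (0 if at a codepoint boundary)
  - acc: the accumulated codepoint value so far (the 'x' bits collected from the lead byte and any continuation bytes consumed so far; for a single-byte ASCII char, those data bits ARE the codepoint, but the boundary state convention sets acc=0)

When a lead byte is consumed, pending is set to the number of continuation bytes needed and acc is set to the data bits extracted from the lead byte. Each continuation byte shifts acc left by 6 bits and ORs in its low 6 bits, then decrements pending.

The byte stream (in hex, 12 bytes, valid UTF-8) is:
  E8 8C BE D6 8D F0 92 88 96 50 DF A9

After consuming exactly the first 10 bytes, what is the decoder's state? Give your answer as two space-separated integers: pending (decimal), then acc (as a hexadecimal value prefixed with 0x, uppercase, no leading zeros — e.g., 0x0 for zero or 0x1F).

Byte[0]=E8: 3-byte lead. pending=2, acc=0x8
Byte[1]=8C: continuation. acc=(acc<<6)|0x0C=0x20C, pending=1
Byte[2]=BE: continuation. acc=(acc<<6)|0x3E=0x833E, pending=0
Byte[3]=D6: 2-byte lead. pending=1, acc=0x16
Byte[4]=8D: continuation. acc=(acc<<6)|0x0D=0x58D, pending=0
Byte[5]=F0: 4-byte lead. pending=3, acc=0x0
Byte[6]=92: continuation. acc=(acc<<6)|0x12=0x12, pending=2
Byte[7]=88: continuation. acc=(acc<<6)|0x08=0x488, pending=1
Byte[8]=96: continuation. acc=(acc<<6)|0x16=0x12216, pending=0
Byte[9]=50: 1-byte. pending=0, acc=0x0

Answer: 0 0x0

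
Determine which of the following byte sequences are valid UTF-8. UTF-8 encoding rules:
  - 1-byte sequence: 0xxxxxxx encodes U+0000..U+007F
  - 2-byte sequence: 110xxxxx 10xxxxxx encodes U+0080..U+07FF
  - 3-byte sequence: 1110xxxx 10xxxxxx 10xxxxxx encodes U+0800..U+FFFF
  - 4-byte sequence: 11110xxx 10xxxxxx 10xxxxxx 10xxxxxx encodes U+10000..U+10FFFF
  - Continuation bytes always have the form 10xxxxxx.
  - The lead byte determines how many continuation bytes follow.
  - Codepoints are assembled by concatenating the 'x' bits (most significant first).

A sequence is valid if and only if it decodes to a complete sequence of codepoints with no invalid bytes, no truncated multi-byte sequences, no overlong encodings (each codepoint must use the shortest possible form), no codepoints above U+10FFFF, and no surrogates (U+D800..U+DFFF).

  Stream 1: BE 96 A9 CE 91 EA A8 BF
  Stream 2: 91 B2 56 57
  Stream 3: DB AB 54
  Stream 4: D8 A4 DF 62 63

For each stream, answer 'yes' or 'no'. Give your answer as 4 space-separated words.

Stream 1: error at byte offset 0. INVALID
Stream 2: error at byte offset 0. INVALID
Stream 3: decodes cleanly. VALID
Stream 4: error at byte offset 3. INVALID

Answer: no no yes no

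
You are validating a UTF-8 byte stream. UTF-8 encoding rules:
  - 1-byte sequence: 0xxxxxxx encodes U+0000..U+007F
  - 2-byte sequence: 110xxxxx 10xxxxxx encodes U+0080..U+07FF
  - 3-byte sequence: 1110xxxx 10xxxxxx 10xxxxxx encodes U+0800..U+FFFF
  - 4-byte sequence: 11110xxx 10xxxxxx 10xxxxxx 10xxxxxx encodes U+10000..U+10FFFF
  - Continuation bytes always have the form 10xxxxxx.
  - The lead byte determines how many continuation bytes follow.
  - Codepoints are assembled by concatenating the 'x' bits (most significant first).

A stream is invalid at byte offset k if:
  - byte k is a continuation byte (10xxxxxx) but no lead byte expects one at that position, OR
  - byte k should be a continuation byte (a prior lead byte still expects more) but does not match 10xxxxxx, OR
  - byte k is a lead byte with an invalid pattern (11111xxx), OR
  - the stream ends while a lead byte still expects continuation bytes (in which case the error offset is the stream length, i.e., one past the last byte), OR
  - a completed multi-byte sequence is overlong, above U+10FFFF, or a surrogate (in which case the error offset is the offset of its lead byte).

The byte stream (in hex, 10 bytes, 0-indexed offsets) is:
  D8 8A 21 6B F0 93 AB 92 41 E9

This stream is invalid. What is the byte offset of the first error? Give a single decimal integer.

Answer: 10

Derivation:
Byte[0]=D8: 2-byte lead, need 1 cont bytes. acc=0x18
Byte[1]=8A: continuation. acc=(acc<<6)|0x0A=0x60A
Completed: cp=U+060A (starts at byte 0)
Byte[2]=21: 1-byte ASCII. cp=U+0021
Byte[3]=6B: 1-byte ASCII. cp=U+006B
Byte[4]=F0: 4-byte lead, need 3 cont bytes. acc=0x0
Byte[5]=93: continuation. acc=(acc<<6)|0x13=0x13
Byte[6]=AB: continuation. acc=(acc<<6)|0x2B=0x4EB
Byte[7]=92: continuation. acc=(acc<<6)|0x12=0x13AD2
Completed: cp=U+13AD2 (starts at byte 4)
Byte[8]=41: 1-byte ASCII. cp=U+0041
Byte[9]=E9: 3-byte lead, need 2 cont bytes. acc=0x9
Byte[10]: stream ended, expected continuation. INVALID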